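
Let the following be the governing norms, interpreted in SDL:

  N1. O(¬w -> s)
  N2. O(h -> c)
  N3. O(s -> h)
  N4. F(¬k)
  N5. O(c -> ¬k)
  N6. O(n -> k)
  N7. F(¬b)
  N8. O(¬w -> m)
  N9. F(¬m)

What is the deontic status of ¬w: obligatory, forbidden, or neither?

Premise 4 is F(¬k), i.e. O(k).
Premise 5, O(c -> ¬k), contraposes to O(k -> ¬c); with O(k) we get O(¬c).
Premise 2, O(h -> c), contraposes to O(¬c -> ¬h); with O(¬c) we get O(¬h).
The contrapositive of premise 3 (O(s -> h)) is O(¬h -> ¬s), and O(¬h) is already established, so O(¬s).
Premise 1, O(¬w -> s), contraposes to O(¬s -> w); with O(¬s) we get O(w).
Premises 6, 7, 8, 9 do not contribute to this derivation.
Thus O(w), which is F(¬w): ¬w is forbidden.

Forbidden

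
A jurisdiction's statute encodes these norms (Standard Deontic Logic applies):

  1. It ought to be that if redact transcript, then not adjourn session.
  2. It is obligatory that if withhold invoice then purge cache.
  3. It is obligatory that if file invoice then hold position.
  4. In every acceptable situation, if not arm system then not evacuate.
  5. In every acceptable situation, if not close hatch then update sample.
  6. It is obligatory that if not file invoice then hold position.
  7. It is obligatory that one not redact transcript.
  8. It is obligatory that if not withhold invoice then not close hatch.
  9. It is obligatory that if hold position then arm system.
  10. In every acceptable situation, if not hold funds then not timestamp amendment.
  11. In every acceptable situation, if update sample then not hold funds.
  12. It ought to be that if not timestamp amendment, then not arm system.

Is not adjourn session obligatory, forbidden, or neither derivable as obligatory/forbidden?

Premise 1 is O(redact_transcript → ¬adjourn_session), but O(redact_transcript) is not derivable from the premises, so it does not yield O(¬adjourn_session).
No premise or chain of K-axiom applications forces O(¬adjourn_session), and none forces O(adjourn_session). So ¬adjourn_session is neither obligatory nor forbidden under these norms.

Neither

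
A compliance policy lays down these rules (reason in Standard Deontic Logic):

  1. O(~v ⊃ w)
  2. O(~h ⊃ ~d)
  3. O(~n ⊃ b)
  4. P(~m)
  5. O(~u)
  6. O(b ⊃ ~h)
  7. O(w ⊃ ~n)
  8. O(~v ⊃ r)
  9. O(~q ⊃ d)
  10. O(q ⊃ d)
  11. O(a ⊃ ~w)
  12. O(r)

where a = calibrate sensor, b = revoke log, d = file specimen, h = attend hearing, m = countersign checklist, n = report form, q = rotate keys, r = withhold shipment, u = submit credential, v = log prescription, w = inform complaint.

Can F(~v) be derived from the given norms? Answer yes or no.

Premises 9 and 10 are O(~q ⊃ d) and O(q ⊃ d); every ideal world satisfies ~q or q, so in either case d holds — hence O(d).
Premise 2, O(~h ⊃ ~d), contraposes to O(d ⊃ h); with O(d) we get O(h).
Premise 6, O(b ⊃ ~h), contraposes to O(h ⊃ ~b); with O(h) we get O(~b).
Premise 3 is O(~n ⊃ b); contrapositively O(~b ⊃ n). Since O(~b) holds, K gives O(n).
The contrapositive of premise 7 (O(w ⊃ ~n)) is O(n ⊃ ~w), and O(n) is already established, so O(~w).
Premise 1 is O(~v ⊃ w); contrapositively O(~w ⊃ v). Since O(~w) holds, K gives O(v).
Premises 4, 5, 8, 11, 12 do not contribute to this derivation.
So O(v) holds, i.e. F(~v). The claim follows.

Yes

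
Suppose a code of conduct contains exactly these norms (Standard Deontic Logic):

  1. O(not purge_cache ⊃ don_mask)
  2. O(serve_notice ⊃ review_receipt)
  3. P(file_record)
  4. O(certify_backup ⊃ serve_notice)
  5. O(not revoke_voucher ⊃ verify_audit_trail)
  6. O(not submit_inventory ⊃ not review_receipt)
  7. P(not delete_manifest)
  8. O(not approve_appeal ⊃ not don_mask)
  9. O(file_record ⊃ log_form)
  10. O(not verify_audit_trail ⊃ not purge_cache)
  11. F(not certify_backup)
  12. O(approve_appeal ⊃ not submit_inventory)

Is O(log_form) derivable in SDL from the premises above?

No

Premise 9 is O(file_record ⊃ log_form), but O(file_record) is not derivable from the premises (the permission P(file_record) asserts only not O(not file_record), not O(file_record)), so it does not yield O(log_form).
No other premise forces O(log_form). An ideal world satisfying every premise can still have log_form false, so O(log_form) is not derivable.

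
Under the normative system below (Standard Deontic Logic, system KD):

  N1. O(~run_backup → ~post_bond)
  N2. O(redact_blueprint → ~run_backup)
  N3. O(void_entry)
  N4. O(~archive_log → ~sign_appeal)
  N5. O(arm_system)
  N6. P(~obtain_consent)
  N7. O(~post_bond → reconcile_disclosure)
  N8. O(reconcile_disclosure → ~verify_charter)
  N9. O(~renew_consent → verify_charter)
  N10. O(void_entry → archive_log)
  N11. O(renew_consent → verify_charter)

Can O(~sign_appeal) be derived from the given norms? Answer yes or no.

No

Premise 4 is O(~archive_log → ~sign_appeal), but O(~archive_log) is not derivable from the premises, so it does not yield O(~sign_appeal).
No other premise forces O(~sign_appeal). An ideal world satisfying every premise can still have ~sign_appeal false, so O(~sign_appeal) is not derivable.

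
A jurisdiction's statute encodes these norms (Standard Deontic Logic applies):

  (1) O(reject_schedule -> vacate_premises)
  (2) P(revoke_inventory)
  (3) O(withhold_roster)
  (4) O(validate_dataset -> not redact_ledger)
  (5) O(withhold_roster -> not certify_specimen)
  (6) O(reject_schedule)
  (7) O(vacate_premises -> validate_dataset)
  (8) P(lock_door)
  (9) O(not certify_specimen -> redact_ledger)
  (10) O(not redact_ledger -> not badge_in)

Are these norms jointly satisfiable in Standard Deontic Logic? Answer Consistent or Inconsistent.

Inconsistent

Premise 3 gives O(withhold_roster).
From O(withhold_roster) and premise 5, O(withhold_roster -> not certify_specimen), we obtain O(not certify_specimen).
With premise 9, O(not certify_specimen -> redact_ledger), the K-axiom yields O(redact_ledger).
Premise 4 is O(validate_dataset -> not redact_ledger); contrapositively O(redact_ledger -> not validate_dataset). Since O(redact_ledger) holds, K gives O(not validate_dataset).
Premise 7, O(vacate_premises -> validate_dataset), contraposes to O(not validate_dataset -> not vacate_premises); with O(not validate_dataset) we get O(not vacate_premises).
Premise 1, O(reject_schedule -> vacate_premises), contraposes to O(not vacate_premises -> not reject_schedule); with O(not vacate_premises) we get O(not reject_schedule).
Yet premise 6 states O(reject_schedule).
We now have both O(not reject_schedule) and O(reject_schedule) — reject_schedule is simultaneously obligatory and forbidden, violating the D-axiom.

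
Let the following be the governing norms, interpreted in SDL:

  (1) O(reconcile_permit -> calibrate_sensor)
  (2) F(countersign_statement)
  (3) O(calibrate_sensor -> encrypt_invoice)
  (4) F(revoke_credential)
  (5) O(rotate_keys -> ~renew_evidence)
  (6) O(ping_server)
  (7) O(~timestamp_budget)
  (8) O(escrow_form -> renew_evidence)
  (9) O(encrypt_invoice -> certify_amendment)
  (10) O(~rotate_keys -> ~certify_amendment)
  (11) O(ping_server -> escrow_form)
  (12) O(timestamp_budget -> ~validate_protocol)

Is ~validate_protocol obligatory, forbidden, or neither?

Premise 12 is O(timestamp_budget -> ~validate_protocol), but O(timestamp_budget) is not derivable from the premises, so it does not yield O(~validate_protocol).
No premise or chain of K-axiom applications forces O(~validate_protocol), and none forces O(validate_protocol). So ~validate_protocol is neither obligatory nor forbidden under these norms.

Neither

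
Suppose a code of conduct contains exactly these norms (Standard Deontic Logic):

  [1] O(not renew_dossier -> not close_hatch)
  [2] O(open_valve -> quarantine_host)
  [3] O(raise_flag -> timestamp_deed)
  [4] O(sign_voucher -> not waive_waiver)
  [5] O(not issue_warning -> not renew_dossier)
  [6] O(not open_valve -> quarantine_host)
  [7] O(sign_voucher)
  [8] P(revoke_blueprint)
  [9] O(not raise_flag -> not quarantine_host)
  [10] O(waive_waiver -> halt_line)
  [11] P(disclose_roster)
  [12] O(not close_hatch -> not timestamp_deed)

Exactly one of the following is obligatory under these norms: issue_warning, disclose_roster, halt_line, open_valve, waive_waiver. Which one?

issue_warning

Premises 2 and 6 are O(open_valve -> quarantine_host) and O(not open_valve -> quarantine_host); every ideal world satisfies open_valve or not open_valve, so in either case quarantine_host holds — hence O(quarantine_host).
Premise 9 is O(not raise_flag -> not quarantine_host); contrapositively O(quarantine_host -> raise_flag). Since O(quarantine_host) holds, K gives O(raise_flag).
With premise 3, O(raise_flag -> timestamp_deed), the K-axiom yields O(timestamp_deed).
Premise 12 is O(not close_hatch -> not timestamp_deed); contrapositively O(timestamp_deed -> close_hatch). Since O(timestamp_deed) holds, K gives O(close_hatch).
The contrapositive of premise 1 (O(not renew_dossier -> not close_hatch)) is O(close_hatch -> renew_dossier), and O(close_hatch) is already established, so O(renew_dossier).
Premise 5, O(not issue_warning -> not renew_dossier), contraposes to O(renew_dossier -> issue_warning); with O(renew_dossier) we get O(issue_warning).
So O(issue_warning) holds — issue_warning is obligatory. None of the other listed options is made obligatory by any chain of premises.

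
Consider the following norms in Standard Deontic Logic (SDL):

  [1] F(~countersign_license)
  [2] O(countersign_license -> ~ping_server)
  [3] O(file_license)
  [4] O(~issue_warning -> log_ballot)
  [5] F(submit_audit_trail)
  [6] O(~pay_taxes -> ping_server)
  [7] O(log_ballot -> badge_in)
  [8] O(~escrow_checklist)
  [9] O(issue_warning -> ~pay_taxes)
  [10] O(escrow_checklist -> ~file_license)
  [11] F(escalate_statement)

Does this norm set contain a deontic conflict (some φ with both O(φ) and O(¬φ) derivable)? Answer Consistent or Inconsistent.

Consistent

Premise 10 is O(escrow_checklist -> ~file_license), but O(escrow_checklist) is not derivable from the premises, so it does not yield O(~file_license).
So O(~file_license) is not derivable, and the apparent clash with O(file_license) does not arise.
A world satisfying every obligation exists (e.g. badge_in=true, countersign_license=true, escalate_statement=false, escrow_checklist=false, file_license=true, issue_warning=false, log_ballot=true, pay_taxes=true, ping_server=false, submit_audit_trail=false); no atom is both obligatory and forbidden, so the set is consistent.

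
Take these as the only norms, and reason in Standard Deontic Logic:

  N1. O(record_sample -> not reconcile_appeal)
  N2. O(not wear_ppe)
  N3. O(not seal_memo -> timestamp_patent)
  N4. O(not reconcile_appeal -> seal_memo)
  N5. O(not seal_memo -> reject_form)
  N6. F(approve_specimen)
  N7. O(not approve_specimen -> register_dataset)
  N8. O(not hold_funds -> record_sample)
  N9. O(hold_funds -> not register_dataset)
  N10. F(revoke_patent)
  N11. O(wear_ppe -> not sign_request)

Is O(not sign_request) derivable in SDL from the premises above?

Premise 11 is O(wear_ppe -> not sign_request), but O(wear_ppe) is not derivable from the premises, so it does not yield O(not sign_request).
No other premise forces O(not sign_request). An ideal world satisfying every premise can still have not sign_request false, so O(not sign_request) is not derivable.

No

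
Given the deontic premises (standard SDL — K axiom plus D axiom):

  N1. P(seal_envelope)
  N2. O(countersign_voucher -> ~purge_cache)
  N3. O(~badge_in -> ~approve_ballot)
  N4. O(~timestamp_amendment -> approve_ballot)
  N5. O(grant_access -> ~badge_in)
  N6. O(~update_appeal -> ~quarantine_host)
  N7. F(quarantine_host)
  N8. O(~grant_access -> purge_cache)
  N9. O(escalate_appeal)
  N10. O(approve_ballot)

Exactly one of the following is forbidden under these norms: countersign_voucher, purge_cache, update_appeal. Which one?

From premise 10 we have O(approve_ballot).
Premise 3, O(~badge_in -> ~approve_ballot), contraposes to O(approve_ballot -> badge_in); with O(approve_ballot) we get O(badge_in).
Premise 5, O(grant_access -> ~badge_in), contraposes to O(badge_in -> ~grant_access); with O(badge_in) we get O(~grant_access).
From O(~grant_access) and premise 8, O(~grant_access -> purge_cache), we obtain O(purge_cache).
Premise 2, O(countersign_voucher -> ~purge_cache), contraposes to O(purge_cache -> ~countersign_voucher); with O(purge_cache) we get O(~countersign_voucher).
So O(~countersign_voucher) holds, i.e. countersign_voucher is forbidden. None of the other listed options is forbidden under the premises.

countersign_voucher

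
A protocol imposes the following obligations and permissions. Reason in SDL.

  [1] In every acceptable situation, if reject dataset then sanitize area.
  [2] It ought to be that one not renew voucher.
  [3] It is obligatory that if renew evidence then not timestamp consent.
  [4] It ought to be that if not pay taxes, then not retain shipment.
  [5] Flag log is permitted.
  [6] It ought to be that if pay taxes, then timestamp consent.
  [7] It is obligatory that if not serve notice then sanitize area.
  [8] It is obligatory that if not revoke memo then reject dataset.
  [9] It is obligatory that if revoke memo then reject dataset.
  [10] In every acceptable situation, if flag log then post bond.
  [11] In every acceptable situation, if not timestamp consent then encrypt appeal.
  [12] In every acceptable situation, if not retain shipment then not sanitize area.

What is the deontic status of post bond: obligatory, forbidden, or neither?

Neither

Premise 10 is O(flag_log → post_bond), but O(flag_log) is not derivable from the premises (the permission P(flag_log) asserts only ¬O(¬flag_log), not O(flag_log)), so it does not yield O(post_bond).
No premise or chain of K-axiom applications forces O(post_bond), and none forces O(¬post_bond). So post_bond is neither obligatory nor forbidden under these norms.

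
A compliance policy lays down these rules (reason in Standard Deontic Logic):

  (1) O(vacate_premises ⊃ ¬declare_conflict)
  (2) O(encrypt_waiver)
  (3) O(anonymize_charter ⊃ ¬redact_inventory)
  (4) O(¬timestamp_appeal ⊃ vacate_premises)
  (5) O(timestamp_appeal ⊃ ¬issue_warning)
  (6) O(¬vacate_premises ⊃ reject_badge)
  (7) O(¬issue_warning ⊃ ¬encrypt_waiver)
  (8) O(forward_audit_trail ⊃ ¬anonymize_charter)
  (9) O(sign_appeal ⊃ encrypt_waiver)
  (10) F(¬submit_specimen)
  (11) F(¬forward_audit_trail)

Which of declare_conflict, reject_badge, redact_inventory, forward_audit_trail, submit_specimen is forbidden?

Premise 2 gives O(encrypt_waiver).
Premise 7, O(¬issue_warning ⊃ ¬encrypt_waiver), contraposes to O(encrypt_waiver ⊃ issue_warning); with O(encrypt_waiver) we get O(issue_warning).
Premise 5 is O(timestamp_appeal ⊃ ¬issue_warning); contrapositively O(issue_warning ⊃ ¬timestamp_appeal). Since O(issue_warning) holds, K gives O(¬timestamp_appeal).
With premise 4, O(¬timestamp_appeal ⊃ vacate_premises), the K-axiom yields O(vacate_premises).
Applying K to premise 1 (O(vacate_premises ⊃ ¬declare_conflict)) and O(vacate_premises) yields O(¬declare_conflict).
So O(¬declare_conflict) holds, i.e. declare_conflict is forbidden. None of the other listed options is forbidden under the premises.

declare_conflict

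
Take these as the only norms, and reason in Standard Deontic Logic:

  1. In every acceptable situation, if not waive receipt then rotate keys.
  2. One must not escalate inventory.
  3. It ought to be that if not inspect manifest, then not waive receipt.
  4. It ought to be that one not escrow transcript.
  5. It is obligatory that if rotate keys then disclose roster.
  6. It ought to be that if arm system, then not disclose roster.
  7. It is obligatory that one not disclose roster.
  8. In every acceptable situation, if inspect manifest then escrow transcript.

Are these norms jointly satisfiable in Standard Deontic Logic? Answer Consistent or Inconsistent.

Inconsistent

Premise 7 states O(¬disclose_roster) outright.
Premise 5 is O(rotate_keys → disclose_roster); contrapositively O(¬disclose_roster → ¬rotate_keys). Since O(¬disclose_roster) holds, K gives O(¬rotate_keys).
Premise 1 is O(¬waive_receipt → rotate_keys); contrapositively O(¬rotate_keys → waive_receipt). Since O(¬rotate_keys) holds, K gives O(waive_receipt).
Premise 3, O(¬inspect_manifest → ¬waive_receipt), contraposes to O(waive_receipt → inspect_manifest); with O(waive_receipt) we get O(inspect_manifest).
Applying K to premise 8 (O(inspect_manifest → escrow_transcript)) and O(inspect_manifest) yields O(escrow_transcript).
But premise 4 directly asserts O(¬escrow_transcript).
We now have both O(escrow_transcript) and O(¬escrow_transcript) — escrow_transcript is simultaneously obligatory and forbidden, violating the D-axiom.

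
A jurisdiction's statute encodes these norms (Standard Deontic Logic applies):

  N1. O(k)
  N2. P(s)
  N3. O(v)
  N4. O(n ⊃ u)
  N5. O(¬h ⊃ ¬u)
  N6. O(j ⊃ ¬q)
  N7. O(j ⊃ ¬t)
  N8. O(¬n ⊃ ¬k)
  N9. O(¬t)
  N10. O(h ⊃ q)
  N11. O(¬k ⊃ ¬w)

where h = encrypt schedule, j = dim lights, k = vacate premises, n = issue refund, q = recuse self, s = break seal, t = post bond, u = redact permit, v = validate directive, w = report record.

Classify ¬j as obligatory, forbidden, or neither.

From premise 1 we have O(k).
Premise 8 is O(¬n ⊃ ¬k); contrapositively O(k ⊃ n). Since O(k) holds, K gives O(n).
Premise 4 is O(n ⊃ u); since O(n), deontic closure gives O(u).
Premise 5 is O(¬h ⊃ ¬u); contrapositively O(u ⊃ h). Since O(u) holds, K gives O(h).
Premise 10 is O(h ⊃ q); since O(h), deontic closure gives O(q).
Premise 6 is O(j ⊃ ¬q); contrapositively O(q ⊃ ¬j). Since O(q) holds, K gives O(¬j).
Premises 2, 3, 7, 9, 11 do not contribute to this derivation.
Hence ¬j is obligatory.

Obligatory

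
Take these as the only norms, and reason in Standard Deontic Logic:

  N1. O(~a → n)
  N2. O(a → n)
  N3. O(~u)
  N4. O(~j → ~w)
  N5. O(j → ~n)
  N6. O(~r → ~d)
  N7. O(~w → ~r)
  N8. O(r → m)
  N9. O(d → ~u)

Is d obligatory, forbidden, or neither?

Premises 1 and 2 cover both cases: O(~a → n) and O(a → n). Since ~a ∨ a is a tautology, O(n) follows.
The contrapositive of premise 5 (O(j → ~n)) is O(n → ~j), and O(n) is already established, so O(~j).
With premise 4, O(~j → ~w), the K-axiom yields O(~w).
Premise 7 is O(~w → ~r); since O(~w), deontic closure gives O(~r).
Applying K to premise 6 (O(~r → ~d)) and O(~r) yields O(~d).
Premises 3, 8, 9 do not contribute to this derivation.
Thus O(~d), which is F(d): d is forbidden.

Forbidden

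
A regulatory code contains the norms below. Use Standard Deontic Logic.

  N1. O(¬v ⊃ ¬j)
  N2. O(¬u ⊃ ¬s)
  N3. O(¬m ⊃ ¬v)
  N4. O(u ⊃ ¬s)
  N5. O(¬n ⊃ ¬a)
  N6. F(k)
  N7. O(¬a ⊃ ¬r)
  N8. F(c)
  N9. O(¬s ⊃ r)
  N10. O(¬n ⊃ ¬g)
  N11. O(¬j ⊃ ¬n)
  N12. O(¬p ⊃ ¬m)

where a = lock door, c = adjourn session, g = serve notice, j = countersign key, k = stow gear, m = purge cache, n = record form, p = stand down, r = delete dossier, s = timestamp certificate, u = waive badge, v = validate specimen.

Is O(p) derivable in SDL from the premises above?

Premises 2 and 4 cover both cases: O(¬u ⊃ ¬s) and O(u ⊃ ¬s). Since ¬u ∨ u is a tautology, O(¬s) follows.
Applying K to premise 9 (O(¬s ⊃ r)) and O(¬s) yields O(r).
Premise 7 is O(¬a ⊃ ¬r); contrapositively O(r ⊃ a). Since O(r) holds, K gives O(a).
The contrapositive of premise 5 (O(¬n ⊃ ¬a)) is O(a ⊃ n), and O(a) is already established, so O(n).
Premise 11 is O(¬j ⊃ ¬n); contrapositively O(n ⊃ j). Since O(n) holds, K gives O(j).
The contrapositive of premise 1 (O(¬v ⊃ ¬j)) is O(j ⊃ v), and O(j) is already established, so O(v).
Premise 3, O(¬m ⊃ ¬v), contraposes to O(v ⊃ m); with O(v) we get O(m).
Premise 12 is O(¬p ⊃ ¬m); contrapositively O(m ⊃ p). Since O(m) holds, K gives O(p).
Premises 6, 8, 10 do not contribute to this derivation.
So O(p) follows.

Yes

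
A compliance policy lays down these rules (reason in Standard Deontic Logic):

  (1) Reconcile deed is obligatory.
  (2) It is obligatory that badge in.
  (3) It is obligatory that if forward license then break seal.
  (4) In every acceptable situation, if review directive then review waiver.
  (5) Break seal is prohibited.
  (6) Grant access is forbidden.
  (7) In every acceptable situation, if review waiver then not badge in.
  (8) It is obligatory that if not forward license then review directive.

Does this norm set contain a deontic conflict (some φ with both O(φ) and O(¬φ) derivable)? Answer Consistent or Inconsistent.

Premise 5 is F(break_seal), i.e. O(¬break_seal).
Premise 3 is O(forward_license → break_seal); contrapositively O(¬break_seal → ¬forward_license). Since O(¬break_seal) holds, K gives O(¬forward_license).
With premise 8, O(¬forward_license → review_directive), the K-axiom yields O(review_directive).
With premise 4, O(review_directive → review_waiver), the K-axiom yields O(review_waiver).
Premise 7 is O(review_waiver → ¬badge_in); since O(review_waiver), deontic closure gives O(¬badge_in).
However, premise 2 gives O(badge_in).
We now have both O(¬badge_in) and O(badge_in) — badge_in is simultaneously obligatory and forbidden, violating the D-axiom.

Inconsistent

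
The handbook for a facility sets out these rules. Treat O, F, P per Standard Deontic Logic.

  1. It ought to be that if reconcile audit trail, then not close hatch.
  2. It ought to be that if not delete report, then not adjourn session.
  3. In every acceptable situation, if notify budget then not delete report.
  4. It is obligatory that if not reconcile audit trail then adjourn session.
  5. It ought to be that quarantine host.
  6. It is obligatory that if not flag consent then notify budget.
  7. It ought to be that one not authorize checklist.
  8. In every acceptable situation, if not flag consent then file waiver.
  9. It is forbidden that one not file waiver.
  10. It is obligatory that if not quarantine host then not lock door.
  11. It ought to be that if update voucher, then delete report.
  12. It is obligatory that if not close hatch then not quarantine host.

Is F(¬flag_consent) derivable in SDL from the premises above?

Yes

Premise 5 gives O(quarantine_host).
The contrapositive of premise 12 (O(¬close_hatch → ¬quarantine_host)) is O(quarantine_host → close_hatch), and O(quarantine_host) is already established, so O(close_hatch).
The contrapositive of premise 1 (O(reconcile_audit_trail → ¬close_hatch)) is O(close_hatch → ¬reconcile_audit_trail), and O(close_hatch) is already established, so O(¬reconcile_audit_trail).
Applying K to premise 4 (O(¬reconcile_audit_trail → adjourn_session)) and O(¬reconcile_audit_trail) yields O(adjourn_session).
Premise 2 is O(¬delete_report → ¬adjourn_session); contrapositively O(adjourn_session → delete_report). Since O(adjourn_session) holds, K gives O(delete_report).
Premise 3, O(notify_budget → ¬delete_report), contraposes to O(delete_report → ¬notify_budget); with O(delete_report) we get O(¬notify_budget).
Premise 6, O(¬flag_consent → notify_budget), contraposes to O(¬notify_budget → flag_consent); with O(¬notify_budget) we get O(flag_consent).
Premises 7, 8, 9, 10, 11 do not contribute to this derivation.
So O(flag_consent) holds, i.e. F(¬flag_consent). The claim follows.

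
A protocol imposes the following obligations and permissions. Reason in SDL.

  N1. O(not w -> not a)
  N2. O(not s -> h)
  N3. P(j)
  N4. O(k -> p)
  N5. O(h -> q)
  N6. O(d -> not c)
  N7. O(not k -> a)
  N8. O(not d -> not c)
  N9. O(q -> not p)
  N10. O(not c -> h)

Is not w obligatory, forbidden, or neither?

Forbidden

Premises 6 and 8 cover both cases: O(d -> not c) and O(not d -> not c). Since d ∨ not d is a tautology, O(not c) follows.
Applying K to premise 10 (O(not c -> h)) and O(not c) yields O(h).
With premise 5, O(h -> q), the K-axiom yields O(q).
From O(q) and premise 9, O(q -> not p), we obtain O(not p).
Premise 4, O(k -> p), contraposes to O(not p -> not k); with O(not p) we get O(not k).
Premise 7 is O(not k -> a); since O(not k), deontic closure gives O(a).
The contrapositive of premise 1 (O(not w -> not a)) is O(a -> w), and O(a) is already established, so O(w).
Premises 2, 3 do not contribute to this derivation.
Thus O(w), which is F(not w): not w is forbidden.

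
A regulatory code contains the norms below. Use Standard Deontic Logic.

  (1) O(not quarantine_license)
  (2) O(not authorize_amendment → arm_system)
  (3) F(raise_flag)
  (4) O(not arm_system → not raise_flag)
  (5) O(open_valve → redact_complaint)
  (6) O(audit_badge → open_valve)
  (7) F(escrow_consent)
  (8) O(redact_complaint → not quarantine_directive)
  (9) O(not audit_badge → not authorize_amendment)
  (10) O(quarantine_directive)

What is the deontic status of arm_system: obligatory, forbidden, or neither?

Obligatory

Premise 10 states O(quarantine_directive) outright.
Premise 8, O(redact_complaint → not quarantine_directive), contraposes to O(quarantine_directive → not redact_complaint); with O(quarantine_directive) we get O(not redact_complaint).
Premise 5 is O(open_valve → redact_complaint); contrapositively O(not redact_complaint → not open_valve). Since O(not redact_complaint) holds, K gives O(not open_valve).
Premise 6, O(audit_badge → open_valve), contraposes to O(not open_valve → not audit_badge); with O(not open_valve) we get O(not audit_badge).
Premise 9 is O(not audit_badge → not authorize_amendment); since O(not audit_badge), deontic closure gives O(not authorize_amendment).
With premise 2, O(not authorize_amendment → arm_system), the K-axiom yields O(arm_system).
Premises 1, 3, 4, 7 do not contribute to this derivation.
Hence arm_system is obligatory.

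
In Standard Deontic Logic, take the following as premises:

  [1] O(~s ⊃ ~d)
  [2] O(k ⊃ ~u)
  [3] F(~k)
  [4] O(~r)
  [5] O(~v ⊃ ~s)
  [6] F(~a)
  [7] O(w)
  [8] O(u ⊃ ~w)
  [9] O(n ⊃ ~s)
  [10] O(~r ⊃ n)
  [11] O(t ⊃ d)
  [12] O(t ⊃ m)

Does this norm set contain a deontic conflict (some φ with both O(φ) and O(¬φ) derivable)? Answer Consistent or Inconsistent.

Consistent

Premise 8 is O(u ⊃ ~w), but O(u) is not derivable from the premises, so it does not yield O(~w).
So O(~w) is not derivable, and the apparent clash with O(w) does not arise.
A world satisfying every obligation exists (e.g. a=true, d=false, k=true, m=false, n=true, r=false, s=false, t=false, u=false, v=false, w=true); no atom is both obligatory and forbidden, so the set is consistent.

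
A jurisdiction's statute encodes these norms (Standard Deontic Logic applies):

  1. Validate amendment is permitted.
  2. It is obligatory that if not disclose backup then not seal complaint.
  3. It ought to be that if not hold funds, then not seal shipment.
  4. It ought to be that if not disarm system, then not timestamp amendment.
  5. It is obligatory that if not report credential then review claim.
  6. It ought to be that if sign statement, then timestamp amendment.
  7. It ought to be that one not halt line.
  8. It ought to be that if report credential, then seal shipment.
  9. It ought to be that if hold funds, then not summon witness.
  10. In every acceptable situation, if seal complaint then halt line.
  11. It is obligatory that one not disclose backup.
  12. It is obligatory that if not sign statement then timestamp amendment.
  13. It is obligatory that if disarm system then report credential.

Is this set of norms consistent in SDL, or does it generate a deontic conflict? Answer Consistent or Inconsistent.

Premise 10 is O(seal_complaint → halt_line), but O(seal_complaint) is not derivable from the premises, so it does not yield O(halt_line).
So O(halt_line) is not derivable, and the apparent clash with O(¬halt_line) does not arise.
A world satisfying every obligation exists (e.g. disarm_system=true, disclose_backup=false, halt_line=false, hold_funds=true, report_credential=true, review_claim=false, seal_complaint=false, seal_shipment=true, sign_statement=false, summon_witness=false, timestamp_amendment=true, validate_amendment=false); no atom is both obligatory and forbidden, so the set is consistent.

Consistent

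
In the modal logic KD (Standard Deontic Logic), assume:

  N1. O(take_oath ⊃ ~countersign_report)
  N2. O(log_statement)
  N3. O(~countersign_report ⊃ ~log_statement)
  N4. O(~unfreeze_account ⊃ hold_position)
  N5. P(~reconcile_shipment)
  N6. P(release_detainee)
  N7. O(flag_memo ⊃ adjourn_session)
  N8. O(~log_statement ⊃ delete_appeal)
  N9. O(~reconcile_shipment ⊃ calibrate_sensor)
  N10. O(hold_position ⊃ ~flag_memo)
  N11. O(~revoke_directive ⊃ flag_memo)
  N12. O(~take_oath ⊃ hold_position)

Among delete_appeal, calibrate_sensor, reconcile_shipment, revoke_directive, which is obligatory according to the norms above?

From premise 2 we have O(log_statement).
The contrapositive of premise 3 (O(~countersign_report ⊃ ~log_statement)) is O(log_statement ⊃ countersign_report), and O(log_statement) is already established, so O(countersign_report).
Premise 1, O(take_oath ⊃ ~countersign_report), contraposes to O(countersign_report ⊃ ~take_oath); with O(countersign_report) we get O(~take_oath).
Applying K to premise 12 (O(~take_oath ⊃ hold_position)) and O(~take_oath) yields O(hold_position).
Applying K to premise 10 (O(hold_position ⊃ ~flag_memo)) and O(hold_position) yields O(~flag_memo).
The contrapositive of premise 11 (O(~revoke_directive ⊃ flag_memo)) is O(~flag_memo ⊃ revoke_directive), and O(~flag_memo) is already established, so O(revoke_directive).
So O(revoke_directive) holds — revoke_directive is obligatory. None of the other listed options is made obligatory by any chain of premises.

revoke_directive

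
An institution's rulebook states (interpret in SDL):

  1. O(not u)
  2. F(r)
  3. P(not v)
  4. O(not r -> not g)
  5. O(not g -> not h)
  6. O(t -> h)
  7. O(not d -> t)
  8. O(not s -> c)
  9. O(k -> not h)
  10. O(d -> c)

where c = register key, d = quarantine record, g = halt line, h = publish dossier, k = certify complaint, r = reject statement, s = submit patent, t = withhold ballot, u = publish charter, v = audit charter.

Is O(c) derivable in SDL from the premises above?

Yes

Premise 2, F(r), is equivalent to O(not r).
Premise 4 is O(not r -> not g); since O(not r), deontic closure gives O(not g).
From O(not g) and premise 5, O(not g -> not h), we obtain O(not h).
Premise 6 is O(t -> h); contrapositively O(not h -> not t). Since O(not h) holds, K gives O(not t).
The contrapositive of premise 7 (O(not d -> t)) is O(not t -> d), and O(not t) is already established, so O(d).
With premise 10, O(d -> c), the K-axiom yields O(c).
Premises 1, 3, 8, 9 do not contribute to this derivation.
So O(c) follows.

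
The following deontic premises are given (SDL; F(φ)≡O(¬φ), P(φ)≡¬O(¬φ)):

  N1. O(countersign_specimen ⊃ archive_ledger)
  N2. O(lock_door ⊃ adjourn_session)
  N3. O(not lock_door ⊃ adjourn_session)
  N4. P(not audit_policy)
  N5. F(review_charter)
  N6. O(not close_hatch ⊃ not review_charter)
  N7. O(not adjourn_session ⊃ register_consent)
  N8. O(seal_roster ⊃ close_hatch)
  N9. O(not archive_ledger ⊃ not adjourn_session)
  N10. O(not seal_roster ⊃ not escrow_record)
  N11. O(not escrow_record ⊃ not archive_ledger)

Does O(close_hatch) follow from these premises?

Yes

By case analysis on not lock_door: premise 3 gives O(not lock_door ⊃ adjourn_session) and premise 2 gives O(lock_door ⊃ adjourn_session), so O(adjourn_session) either way.
Premise 9, O(not archive_ledger ⊃ not adjourn_session), contraposes to O(adjourn_session ⊃ archive_ledger); with O(adjourn_session) we get O(archive_ledger).
The contrapositive of premise 11 (O(not escrow_record ⊃ not archive_ledger)) is O(archive_ledger ⊃ escrow_record), and O(archive_ledger) is already established, so O(escrow_record).
Premise 10 is O(not seal_roster ⊃ not escrow_record); contrapositively O(escrow_record ⊃ seal_roster). Since O(escrow_record) holds, K gives O(seal_roster).
Applying K to premise 8 (O(seal_roster ⊃ close_hatch)) and O(seal_roster) yields O(close_hatch).
Premises 1, 4, 5, 6, 7 do not contribute to this derivation.
So O(close_hatch) follows.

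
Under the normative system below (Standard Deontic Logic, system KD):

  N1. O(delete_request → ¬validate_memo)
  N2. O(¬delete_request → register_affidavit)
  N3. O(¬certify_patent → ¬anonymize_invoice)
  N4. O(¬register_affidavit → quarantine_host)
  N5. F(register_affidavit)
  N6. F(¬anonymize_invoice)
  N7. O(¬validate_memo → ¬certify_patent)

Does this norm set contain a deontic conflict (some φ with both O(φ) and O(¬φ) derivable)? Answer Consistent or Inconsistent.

Inconsistent

Premise 6 is F(¬anonymize_invoice), i.e. O(anonymize_invoice).
The contrapositive of premise 3 (O(¬certify_patent → ¬anonymize_invoice)) is O(anonymize_invoice → certify_patent), and O(anonymize_invoice) is already established, so O(certify_patent).
Premise 7 is O(¬validate_memo → ¬certify_patent); contrapositively O(certify_patent → validate_memo). Since O(certify_patent) holds, K gives O(validate_memo).
The contrapositive of premise 1 (O(delete_request → ¬validate_memo)) is O(validate_memo → ¬delete_request), and O(validate_memo) is already established, so O(¬delete_request).
Premise 2 is O(¬delete_request → register_affidavit); since O(¬delete_request), deontic closure gives O(register_affidavit).
However, F(register_affidavit) at premise 5 amounts to O(¬register_affidavit).
We now have both O(register_affidavit) and O(¬register_affidavit) — register_affidavit is simultaneously obligatory and forbidden, violating the D-axiom.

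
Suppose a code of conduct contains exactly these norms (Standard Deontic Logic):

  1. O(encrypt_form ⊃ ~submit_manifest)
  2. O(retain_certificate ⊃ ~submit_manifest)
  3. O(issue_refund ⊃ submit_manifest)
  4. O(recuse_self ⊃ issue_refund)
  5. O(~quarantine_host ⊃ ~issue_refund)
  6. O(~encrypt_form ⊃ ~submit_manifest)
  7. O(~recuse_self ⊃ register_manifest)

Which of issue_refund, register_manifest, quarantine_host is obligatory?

register_manifest

By case analysis on encrypt_form: premise 1 gives O(encrypt_form ⊃ ~submit_manifest) and premise 6 gives O(~encrypt_form ⊃ ~submit_manifest), so O(~submit_manifest) either way.
The contrapositive of premise 3 (O(issue_refund ⊃ submit_manifest)) is O(~submit_manifest ⊃ ~issue_refund), and O(~submit_manifest) is already established, so O(~issue_refund).
Premise 4, O(recuse_self ⊃ issue_refund), contraposes to O(~issue_refund ⊃ ~recuse_self); with O(~issue_refund) we get O(~recuse_self).
Premise 7 is O(~recuse_self ⊃ register_manifest); since O(~recuse_self), deontic closure gives O(register_manifest).
So O(register_manifest) holds — register_manifest is obligatory. None of the other listed options is made obligatory by any chain of premises.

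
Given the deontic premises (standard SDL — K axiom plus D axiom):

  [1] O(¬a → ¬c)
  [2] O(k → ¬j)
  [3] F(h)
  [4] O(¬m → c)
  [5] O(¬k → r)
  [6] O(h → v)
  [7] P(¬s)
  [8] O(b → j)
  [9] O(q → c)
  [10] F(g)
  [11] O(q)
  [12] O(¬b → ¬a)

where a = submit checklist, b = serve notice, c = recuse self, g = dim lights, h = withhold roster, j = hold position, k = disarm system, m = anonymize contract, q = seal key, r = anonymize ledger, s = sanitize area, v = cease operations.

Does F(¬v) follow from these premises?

Premise 6 is O(h → v), but O(h) is not derivable from the premises, so it does not yield O(v).
No other premise forces O(v). An ideal world satisfying every premise can still have ¬v true, so F(¬v) is not derivable.

No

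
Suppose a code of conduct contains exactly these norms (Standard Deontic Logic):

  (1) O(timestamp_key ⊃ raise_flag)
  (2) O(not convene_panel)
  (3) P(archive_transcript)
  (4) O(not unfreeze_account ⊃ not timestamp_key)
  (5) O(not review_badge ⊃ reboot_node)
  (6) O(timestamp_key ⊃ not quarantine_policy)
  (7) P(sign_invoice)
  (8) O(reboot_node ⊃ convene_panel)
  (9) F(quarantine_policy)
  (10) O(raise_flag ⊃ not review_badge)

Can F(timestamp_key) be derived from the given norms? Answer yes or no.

Premise 2 gives O(not convene_panel).
The contrapositive of premise 8 (O(reboot_node ⊃ convene_panel)) is O(not convene_panel ⊃ not reboot_node), and O(not convene_panel) is already established, so O(not reboot_node).
Premise 5, O(not review_badge ⊃ reboot_node), contraposes to O(not reboot_node ⊃ review_badge); with O(not reboot_node) we get O(review_badge).
The contrapositive of premise 10 (O(raise_flag ⊃ not review_badge)) is O(review_badge ⊃ not raise_flag), and O(review_badge) is already established, so O(not raise_flag).
The contrapositive of premise 1 (O(timestamp_key ⊃ raise_flag)) is O(not raise_flag ⊃ not timestamp_key), and O(not raise_flag) is already established, so O(not timestamp_key).
Premises 3, 4, 6, 7, 9 do not contribute to this derivation.
So O(not timestamp_key) holds, i.e. F(timestamp_key). The claim follows.

Yes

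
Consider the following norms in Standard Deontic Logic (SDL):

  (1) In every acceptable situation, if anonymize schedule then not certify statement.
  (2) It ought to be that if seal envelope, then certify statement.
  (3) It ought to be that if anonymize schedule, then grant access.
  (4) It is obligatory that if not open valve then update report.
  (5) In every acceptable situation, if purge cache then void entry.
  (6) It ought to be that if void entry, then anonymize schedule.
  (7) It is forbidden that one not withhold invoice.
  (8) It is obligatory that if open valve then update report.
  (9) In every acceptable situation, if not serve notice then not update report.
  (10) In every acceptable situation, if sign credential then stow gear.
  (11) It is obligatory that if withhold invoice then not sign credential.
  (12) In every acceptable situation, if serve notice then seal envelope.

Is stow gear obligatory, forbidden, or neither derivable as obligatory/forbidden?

Premise 10 is O(sign_credential → stow_gear), but O(sign_credential) is not derivable from the premises, so it does not yield O(stow_gear).
No premise or chain of K-axiom applications forces O(stow_gear), and none forces O(¬stow_gear). So stow_gear is neither obligatory nor forbidden under these norms.

Neither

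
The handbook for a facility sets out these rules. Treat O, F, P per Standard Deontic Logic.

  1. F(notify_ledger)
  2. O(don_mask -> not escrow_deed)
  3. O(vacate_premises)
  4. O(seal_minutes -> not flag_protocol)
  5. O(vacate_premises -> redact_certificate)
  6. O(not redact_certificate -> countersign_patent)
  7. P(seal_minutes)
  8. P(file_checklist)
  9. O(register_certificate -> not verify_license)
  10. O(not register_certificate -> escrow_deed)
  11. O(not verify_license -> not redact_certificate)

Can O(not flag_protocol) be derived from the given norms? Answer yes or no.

Premise 4 is O(seal_minutes -> not flag_protocol), but O(seal_minutes) is not derivable from the premises (the permission P(seal_minutes) asserts only not O(not seal_minutes), not O(seal_minutes)), so it does not yield O(not flag_protocol).
No other premise forces O(not flag_protocol). An ideal world satisfying every premise can still have not flag_protocol false, so O(not flag_protocol) is not derivable.

No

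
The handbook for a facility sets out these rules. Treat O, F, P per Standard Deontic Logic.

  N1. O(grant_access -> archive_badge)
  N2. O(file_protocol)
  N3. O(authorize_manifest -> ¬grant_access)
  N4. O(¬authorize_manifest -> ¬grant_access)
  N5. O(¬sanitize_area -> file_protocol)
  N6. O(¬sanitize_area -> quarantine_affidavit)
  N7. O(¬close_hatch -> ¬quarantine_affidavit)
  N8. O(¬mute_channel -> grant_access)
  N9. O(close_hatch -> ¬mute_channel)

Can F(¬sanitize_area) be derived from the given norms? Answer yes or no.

By case analysis on ¬authorize_manifest: premise 4 gives O(¬authorize_manifest -> ¬grant_access) and premise 3 gives O(authorize_manifest -> ¬grant_access), so O(¬grant_access) either way.
Premise 8 is O(¬mute_channel -> grant_access); contrapositively O(¬grant_access -> mute_channel). Since O(¬grant_access) holds, K gives O(mute_channel).
Premise 9, O(close_hatch -> ¬mute_channel), contraposes to O(mute_channel -> ¬close_hatch); with O(mute_channel) we get O(¬close_hatch).
With premise 7, O(¬close_hatch -> ¬quarantine_affidavit), the K-axiom yields O(¬quarantine_affidavit).
Premise 6, O(¬sanitize_area -> quarantine_affidavit), contraposes to O(¬quarantine_affidavit -> sanitize_area); with O(¬quarantine_affidavit) we get O(sanitize_area).
Premises 1, 2, 5 do not contribute to this derivation.
So O(sanitize_area) holds, i.e. F(¬sanitize_area). The claim follows.

Yes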